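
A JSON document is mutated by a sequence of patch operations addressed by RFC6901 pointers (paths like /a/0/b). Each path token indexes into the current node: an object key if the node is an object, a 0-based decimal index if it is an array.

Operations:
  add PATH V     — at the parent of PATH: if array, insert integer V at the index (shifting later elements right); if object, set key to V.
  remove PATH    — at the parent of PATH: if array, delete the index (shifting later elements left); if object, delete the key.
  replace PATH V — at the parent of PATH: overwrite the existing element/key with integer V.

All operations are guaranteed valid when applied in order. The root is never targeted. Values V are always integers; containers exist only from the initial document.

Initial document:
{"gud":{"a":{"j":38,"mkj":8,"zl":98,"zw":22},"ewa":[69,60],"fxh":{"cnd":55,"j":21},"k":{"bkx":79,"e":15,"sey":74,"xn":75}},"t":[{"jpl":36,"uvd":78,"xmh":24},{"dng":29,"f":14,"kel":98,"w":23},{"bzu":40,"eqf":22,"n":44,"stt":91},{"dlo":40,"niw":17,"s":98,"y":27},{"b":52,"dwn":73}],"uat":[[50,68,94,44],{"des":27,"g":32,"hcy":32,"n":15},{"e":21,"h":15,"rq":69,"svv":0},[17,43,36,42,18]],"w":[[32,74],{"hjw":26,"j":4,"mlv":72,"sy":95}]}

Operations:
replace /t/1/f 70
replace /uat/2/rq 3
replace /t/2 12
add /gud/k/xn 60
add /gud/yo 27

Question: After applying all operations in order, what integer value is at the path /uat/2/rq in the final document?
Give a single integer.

After op 1 (replace /t/1/f 70): {"gud":{"a":{"j":38,"mkj":8,"zl":98,"zw":22},"ewa":[69,60],"fxh":{"cnd":55,"j":21},"k":{"bkx":79,"e":15,"sey":74,"xn":75}},"t":[{"jpl":36,"uvd":78,"xmh":24},{"dng":29,"f":70,"kel":98,"w":23},{"bzu":40,"eqf":22,"n":44,"stt":91},{"dlo":40,"niw":17,"s":98,"y":27},{"b":52,"dwn":73}],"uat":[[50,68,94,44],{"des":27,"g":32,"hcy":32,"n":15},{"e":21,"h":15,"rq":69,"svv":0},[17,43,36,42,18]],"w":[[32,74],{"hjw":26,"j":4,"mlv":72,"sy":95}]}
After op 2 (replace /uat/2/rq 3): {"gud":{"a":{"j":38,"mkj":8,"zl":98,"zw":22},"ewa":[69,60],"fxh":{"cnd":55,"j":21},"k":{"bkx":79,"e":15,"sey":74,"xn":75}},"t":[{"jpl":36,"uvd":78,"xmh":24},{"dng":29,"f":70,"kel":98,"w":23},{"bzu":40,"eqf":22,"n":44,"stt":91},{"dlo":40,"niw":17,"s":98,"y":27},{"b":52,"dwn":73}],"uat":[[50,68,94,44],{"des":27,"g":32,"hcy":32,"n":15},{"e":21,"h":15,"rq":3,"svv":0},[17,43,36,42,18]],"w":[[32,74],{"hjw":26,"j":4,"mlv":72,"sy":95}]}
After op 3 (replace /t/2 12): {"gud":{"a":{"j":38,"mkj":8,"zl":98,"zw":22},"ewa":[69,60],"fxh":{"cnd":55,"j":21},"k":{"bkx":79,"e":15,"sey":74,"xn":75}},"t":[{"jpl":36,"uvd":78,"xmh":24},{"dng":29,"f":70,"kel":98,"w":23},12,{"dlo":40,"niw":17,"s":98,"y":27},{"b":52,"dwn":73}],"uat":[[50,68,94,44],{"des":27,"g":32,"hcy":32,"n":15},{"e":21,"h":15,"rq":3,"svv":0},[17,43,36,42,18]],"w":[[32,74],{"hjw":26,"j":4,"mlv":72,"sy":95}]}
After op 4 (add /gud/k/xn 60): {"gud":{"a":{"j":38,"mkj":8,"zl":98,"zw":22},"ewa":[69,60],"fxh":{"cnd":55,"j":21},"k":{"bkx":79,"e":15,"sey":74,"xn":60}},"t":[{"jpl":36,"uvd":78,"xmh":24},{"dng":29,"f":70,"kel":98,"w":23},12,{"dlo":40,"niw":17,"s":98,"y":27},{"b":52,"dwn":73}],"uat":[[50,68,94,44],{"des":27,"g":32,"hcy":32,"n":15},{"e":21,"h":15,"rq":3,"svv":0},[17,43,36,42,18]],"w":[[32,74],{"hjw":26,"j":4,"mlv":72,"sy":95}]}
After op 5 (add /gud/yo 27): {"gud":{"a":{"j":38,"mkj":8,"zl":98,"zw":22},"ewa":[69,60],"fxh":{"cnd":55,"j":21},"k":{"bkx":79,"e":15,"sey":74,"xn":60},"yo":27},"t":[{"jpl":36,"uvd":78,"xmh":24},{"dng":29,"f":70,"kel":98,"w":23},12,{"dlo":40,"niw":17,"s":98,"y":27},{"b":52,"dwn":73}],"uat":[[50,68,94,44],{"des":27,"g":32,"hcy":32,"n":15},{"e":21,"h":15,"rq":3,"svv":0},[17,43,36,42,18]],"w":[[32,74],{"hjw":26,"j":4,"mlv":72,"sy":95}]}
Value at /uat/2/rq: 3

Answer: 3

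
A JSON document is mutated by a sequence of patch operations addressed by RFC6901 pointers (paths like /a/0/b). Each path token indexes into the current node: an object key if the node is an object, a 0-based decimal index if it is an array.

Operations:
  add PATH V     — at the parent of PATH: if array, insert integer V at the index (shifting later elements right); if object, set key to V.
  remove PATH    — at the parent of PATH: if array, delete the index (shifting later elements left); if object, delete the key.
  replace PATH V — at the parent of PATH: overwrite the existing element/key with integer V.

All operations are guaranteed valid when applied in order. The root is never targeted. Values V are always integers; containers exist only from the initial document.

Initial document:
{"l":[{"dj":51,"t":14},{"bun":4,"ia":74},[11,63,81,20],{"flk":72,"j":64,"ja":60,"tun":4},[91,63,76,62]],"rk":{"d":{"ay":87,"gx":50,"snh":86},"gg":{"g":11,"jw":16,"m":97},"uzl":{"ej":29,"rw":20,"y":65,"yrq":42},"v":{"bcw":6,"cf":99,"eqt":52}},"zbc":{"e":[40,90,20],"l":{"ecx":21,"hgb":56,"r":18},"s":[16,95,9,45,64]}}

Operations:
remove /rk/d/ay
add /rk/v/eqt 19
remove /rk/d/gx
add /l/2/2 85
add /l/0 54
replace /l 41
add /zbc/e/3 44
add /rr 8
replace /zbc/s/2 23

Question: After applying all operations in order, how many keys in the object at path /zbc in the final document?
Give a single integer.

After op 1 (remove /rk/d/ay): {"l":[{"dj":51,"t":14},{"bun":4,"ia":74},[11,63,81,20],{"flk":72,"j":64,"ja":60,"tun":4},[91,63,76,62]],"rk":{"d":{"gx":50,"snh":86},"gg":{"g":11,"jw":16,"m":97},"uzl":{"ej":29,"rw":20,"y":65,"yrq":42},"v":{"bcw":6,"cf":99,"eqt":52}},"zbc":{"e":[40,90,20],"l":{"ecx":21,"hgb":56,"r":18},"s":[16,95,9,45,64]}}
After op 2 (add /rk/v/eqt 19): {"l":[{"dj":51,"t":14},{"bun":4,"ia":74},[11,63,81,20],{"flk":72,"j":64,"ja":60,"tun":4},[91,63,76,62]],"rk":{"d":{"gx":50,"snh":86},"gg":{"g":11,"jw":16,"m":97},"uzl":{"ej":29,"rw":20,"y":65,"yrq":42},"v":{"bcw":6,"cf":99,"eqt":19}},"zbc":{"e":[40,90,20],"l":{"ecx":21,"hgb":56,"r":18},"s":[16,95,9,45,64]}}
After op 3 (remove /rk/d/gx): {"l":[{"dj":51,"t":14},{"bun":4,"ia":74},[11,63,81,20],{"flk":72,"j":64,"ja":60,"tun":4},[91,63,76,62]],"rk":{"d":{"snh":86},"gg":{"g":11,"jw":16,"m":97},"uzl":{"ej":29,"rw":20,"y":65,"yrq":42},"v":{"bcw":6,"cf":99,"eqt":19}},"zbc":{"e":[40,90,20],"l":{"ecx":21,"hgb":56,"r":18},"s":[16,95,9,45,64]}}
After op 4 (add /l/2/2 85): {"l":[{"dj":51,"t":14},{"bun":4,"ia":74},[11,63,85,81,20],{"flk":72,"j":64,"ja":60,"tun":4},[91,63,76,62]],"rk":{"d":{"snh":86},"gg":{"g":11,"jw":16,"m":97},"uzl":{"ej":29,"rw":20,"y":65,"yrq":42},"v":{"bcw":6,"cf":99,"eqt":19}},"zbc":{"e":[40,90,20],"l":{"ecx":21,"hgb":56,"r":18},"s":[16,95,9,45,64]}}
After op 5 (add /l/0 54): {"l":[54,{"dj":51,"t":14},{"bun":4,"ia":74},[11,63,85,81,20],{"flk":72,"j":64,"ja":60,"tun":4},[91,63,76,62]],"rk":{"d":{"snh":86},"gg":{"g":11,"jw":16,"m":97},"uzl":{"ej":29,"rw":20,"y":65,"yrq":42},"v":{"bcw":6,"cf":99,"eqt":19}},"zbc":{"e":[40,90,20],"l":{"ecx":21,"hgb":56,"r":18},"s":[16,95,9,45,64]}}
After op 6 (replace /l 41): {"l":41,"rk":{"d":{"snh":86},"gg":{"g":11,"jw":16,"m":97},"uzl":{"ej":29,"rw":20,"y":65,"yrq":42},"v":{"bcw":6,"cf":99,"eqt":19}},"zbc":{"e":[40,90,20],"l":{"ecx":21,"hgb":56,"r":18},"s":[16,95,9,45,64]}}
After op 7 (add /zbc/e/3 44): {"l":41,"rk":{"d":{"snh":86},"gg":{"g":11,"jw":16,"m":97},"uzl":{"ej":29,"rw":20,"y":65,"yrq":42},"v":{"bcw":6,"cf":99,"eqt":19}},"zbc":{"e":[40,90,20,44],"l":{"ecx":21,"hgb":56,"r":18},"s":[16,95,9,45,64]}}
After op 8 (add /rr 8): {"l":41,"rk":{"d":{"snh":86},"gg":{"g":11,"jw":16,"m":97},"uzl":{"ej":29,"rw":20,"y":65,"yrq":42},"v":{"bcw":6,"cf":99,"eqt":19}},"rr":8,"zbc":{"e":[40,90,20,44],"l":{"ecx":21,"hgb":56,"r":18},"s":[16,95,9,45,64]}}
After op 9 (replace /zbc/s/2 23): {"l":41,"rk":{"d":{"snh":86},"gg":{"g":11,"jw":16,"m":97},"uzl":{"ej":29,"rw":20,"y":65,"yrq":42},"v":{"bcw":6,"cf":99,"eqt":19}},"rr":8,"zbc":{"e":[40,90,20,44],"l":{"ecx":21,"hgb":56,"r":18},"s":[16,95,23,45,64]}}
Size at path /zbc: 3

Answer: 3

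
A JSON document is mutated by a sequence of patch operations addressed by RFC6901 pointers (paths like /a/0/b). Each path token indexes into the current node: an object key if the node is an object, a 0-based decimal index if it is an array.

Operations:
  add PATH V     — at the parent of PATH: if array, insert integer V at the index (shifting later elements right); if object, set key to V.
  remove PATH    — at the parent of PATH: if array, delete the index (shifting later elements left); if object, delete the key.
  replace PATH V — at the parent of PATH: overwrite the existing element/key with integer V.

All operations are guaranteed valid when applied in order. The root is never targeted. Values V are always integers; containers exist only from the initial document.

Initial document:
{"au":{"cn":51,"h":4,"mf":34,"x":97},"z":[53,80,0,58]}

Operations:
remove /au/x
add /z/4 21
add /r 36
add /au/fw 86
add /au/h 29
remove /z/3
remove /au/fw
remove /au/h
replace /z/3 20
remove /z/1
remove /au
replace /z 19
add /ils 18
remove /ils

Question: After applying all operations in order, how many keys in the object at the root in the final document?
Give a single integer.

Answer: 2

Derivation:
After op 1 (remove /au/x): {"au":{"cn":51,"h":4,"mf":34},"z":[53,80,0,58]}
After op 2 (add /z/4 21): {"au":{"cn":51,"h":4,"mf":34},"z":[53,80,0,58,21]}
After op 3 (add /r 36): {"au":{"cn":51,"h":4,"mf":34},"r":36,"z":[53,80,0,58,21]}
After op 4 (add /au/fw 86): {"au":{"cn":51,"fw":86,"h":4,"mf":34},"r":36,"z":[53,80,0,58,21]}
After op 5 (add /au/h 29): {"au":{"cn":51,"fw":86,"h":29,"mf":34},"r":36,"z":[53,80,0,58,21]}
After op 6 (remove /z/3): {"au":{"cn":51,"fw":86,"h":29,"mf":34},"r":36,"z":[53,80,0,21]}
After op 7 (remove /au/fw): {"au":{"cn":51,"h":29,"mf":34},"r":36,"z":[53,80,0,21]}
After op 8 (remove /au/h): {"au":{"cn":51,"mf":34},"r":36,"z":[53,80,0,21]}
After op 9 (replace /z/3 20): {"au":{"cn":51,"mf":34},"r":36,"z":[53,80,0,20]}
After op 10 (remove /z/1): {"au":{"cn":51,"mf":34},"r":36,"z":[53,0,20]}
After op 11 (remove /au): {"r":36,"z":[53,0,20]}
After op 12 (replace /z 19): {"r":36,"z":19}
After op 13 (add /ils 18): {"ils":18,"r":36,"z":19}
After op 14 (remove /ils): {"r":36,"z":19}
Size at the root: 2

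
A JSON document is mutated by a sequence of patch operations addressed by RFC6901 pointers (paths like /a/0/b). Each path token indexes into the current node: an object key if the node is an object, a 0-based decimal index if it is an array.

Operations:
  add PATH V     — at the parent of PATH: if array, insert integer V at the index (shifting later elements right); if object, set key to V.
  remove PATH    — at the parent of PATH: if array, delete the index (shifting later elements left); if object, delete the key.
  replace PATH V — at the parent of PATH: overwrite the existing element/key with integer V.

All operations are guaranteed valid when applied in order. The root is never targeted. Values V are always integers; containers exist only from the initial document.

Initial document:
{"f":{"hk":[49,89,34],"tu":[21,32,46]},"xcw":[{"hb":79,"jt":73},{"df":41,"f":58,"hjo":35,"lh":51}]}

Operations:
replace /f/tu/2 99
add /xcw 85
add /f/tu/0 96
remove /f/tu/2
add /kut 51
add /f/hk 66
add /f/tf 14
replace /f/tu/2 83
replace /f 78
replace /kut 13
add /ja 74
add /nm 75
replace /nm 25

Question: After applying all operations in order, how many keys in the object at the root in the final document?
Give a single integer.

Answer: 5

Derivation:
After op 1 (replace /f/tu/2 99): {"f":{"hk":[49,89,34],"tu":[21,32,99]},"xcw":[{"hb":79,"jt":73},{"df":41,"f":58,"hjo":35,"lh":51}]}
After op 2 (add /xcw 85): {"f":{"hk":[49,89,34],"tu":[21,32,99]},"xcw":85}
After op 3 (add /f/tu/0 96): {"f":{"hk":[49,89,34],"tu":[96,21,32,99]},"xcw":85}
After op 4 (remove /f/tu/2): {"f":{"hk":[49,89,34],"tu":[96,21,99]},"xcw":85}
After op 5 (add /kut 51): {"f":{"hk":[49,89,34],"tu":[96,21,99]},"kut":51,"xcw":85}
After op 6 (add /f/hk 66): {"f":{"hk":66,"tu":[96,21,99]},"kut":51,"xcw":85}
After op 7 (add /f/tf 14): {"f":{"hk":66,"tf":14,"tu":[96,21,99]},"kut":51,"xcw":85}
After op 8 (replace /f/tu/2 83): {"f":{"hk":66,"tf":14,"tu":[96,21,83]},"kut":51,"xcw":85}
After op 9 (replace /f 78): {"f":78,"kut":51,"xcw":85}
After op 10 (replace /kut 13): {"f":78,"kut":13,"xcw":85}
After op 11 (add /ja 74): {"f":78,"ja":74,"kut":13,"xcw":85}
After op 12 (add /nm 75): {"f":78,"ja":74,"kut":13,"nm":75,"xcw":85}
After op 13 (replace /nm 25): {"f":78,"ja":74,"kut":13,"nm":25,"xcw":85}
Size at the root: 5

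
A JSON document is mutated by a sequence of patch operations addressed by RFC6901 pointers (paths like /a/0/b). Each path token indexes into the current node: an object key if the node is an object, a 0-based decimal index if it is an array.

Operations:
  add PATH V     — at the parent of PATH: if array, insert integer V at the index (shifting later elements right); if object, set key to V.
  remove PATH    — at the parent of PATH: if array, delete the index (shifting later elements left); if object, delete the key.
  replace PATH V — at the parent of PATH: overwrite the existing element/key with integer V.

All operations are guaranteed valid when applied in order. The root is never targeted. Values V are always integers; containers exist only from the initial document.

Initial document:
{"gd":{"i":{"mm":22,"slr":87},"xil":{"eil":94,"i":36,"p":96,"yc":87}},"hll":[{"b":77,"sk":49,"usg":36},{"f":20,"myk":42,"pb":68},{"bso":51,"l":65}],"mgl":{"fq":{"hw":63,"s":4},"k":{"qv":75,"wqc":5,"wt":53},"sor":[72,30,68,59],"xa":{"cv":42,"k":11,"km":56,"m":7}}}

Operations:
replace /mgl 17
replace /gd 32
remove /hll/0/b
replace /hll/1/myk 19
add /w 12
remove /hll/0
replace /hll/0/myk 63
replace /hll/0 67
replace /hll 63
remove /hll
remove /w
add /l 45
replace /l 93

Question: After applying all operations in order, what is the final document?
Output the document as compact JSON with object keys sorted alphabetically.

After op 1 (replace /mgl 17): {"gd":{"i":{"mm":22,"slr":87},"xil":{"eil":94,"i":36,"p":96,"yc":87}},"hll":[{"b":77,"sk":49,"usg":36},{"f":20,"myk":42,"pb":68},{"bso":51,"l":65}],"mgl":17}
After op 2 (replace /gd 32): {"gd":32,"hll":[{"b":77,"sk":49,"usg":36},{"f":20,"myk":42,"pb":68},{"bso":51,"l":65}],"mgl":17}
After op 3 (remove /hll/0/b): {"gd":32,"hll":[{"sk":49,"usg":36},{"f":20,"myk":42,"pb":68},{"bso":51,"l":65}],"mgl":17}
After op 4 (replace /hll/1/myk 19): {"gd":32,"hll":[{"sk":49,"usg":36},{"f":20,"myk":19,"pb":68},{"bso":51,"l":65}],"mgl":17}
After op 5 (add /w 12): {"gd":32,"hll":[{"sk":49,"usg":36},{"f":20,"myk":19,"pb":68},{"bso":51,"l":65}],"mgl":17,"w":12}
After op 6 (remove /hll/0): {"gd":32,"hll":[{"f":20,"myk":19,"pb":68},{"bso":51,"l":65}],"mgl":17,"w":12}
After op 7 (replace /hll/0/myk 63): {"gd":32,"hll":[{"f":20,"myk":63,"pb":68},{"bso":51,"l":65}],"mgl":17,"w":12}
After op 8 (replace /hll/0 67): {"gd":32,"hll":[67,{"bso":51,"l":65}],"mgl":17,"w":12}
After op 9 (replace /hll 63): {"gd":32,"hll":63,"mgl":17,"w":12}
After op 10 (remove /hll): {"gd":32,"mgl":17,"w":12}
After op 11 (remove /w): {"gd":32,"mgl":17}
After op 12 (add /l 45): {"gd":32,"l":45,"mgl":17}
After op 13 (replace /l 93): {"gd":32,"l":93,"mgl":17}

Answer: {"gd":32,"l":93,"mgl":17}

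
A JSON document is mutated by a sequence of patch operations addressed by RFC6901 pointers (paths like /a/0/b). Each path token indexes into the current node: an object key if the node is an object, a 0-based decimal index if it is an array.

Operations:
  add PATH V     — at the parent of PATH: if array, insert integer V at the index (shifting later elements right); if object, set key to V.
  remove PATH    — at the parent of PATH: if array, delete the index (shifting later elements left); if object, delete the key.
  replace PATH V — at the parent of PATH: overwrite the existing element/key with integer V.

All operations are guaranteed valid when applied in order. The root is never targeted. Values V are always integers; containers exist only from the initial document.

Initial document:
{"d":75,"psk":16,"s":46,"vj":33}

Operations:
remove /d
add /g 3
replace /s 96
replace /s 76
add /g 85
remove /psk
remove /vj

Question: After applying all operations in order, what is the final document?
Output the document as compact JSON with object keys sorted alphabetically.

Answer: {"g":85,"s":76}

Derivation:
After op 1 (remove /d): {"psk":16,"s":46,"vj":33}
After op 2 (add /g 3): {"g":3,"psk":16,"s":46,"vj":33}
After op 3 (replace /s 96): {"g":3,"psk":16,"s":96,"vj":33}
After op 4 (replace /s 76): {"g":3,"psk":16,"s":76,"vj":33}
After op 5 (add /g 85): {"g":85,"psk":16,"s":76,"vj":33}
After op 6 (remove /psk): {"g":85,"s":76,"vj":33}
After op 7 (remove /vj): {"g":85,"s":76}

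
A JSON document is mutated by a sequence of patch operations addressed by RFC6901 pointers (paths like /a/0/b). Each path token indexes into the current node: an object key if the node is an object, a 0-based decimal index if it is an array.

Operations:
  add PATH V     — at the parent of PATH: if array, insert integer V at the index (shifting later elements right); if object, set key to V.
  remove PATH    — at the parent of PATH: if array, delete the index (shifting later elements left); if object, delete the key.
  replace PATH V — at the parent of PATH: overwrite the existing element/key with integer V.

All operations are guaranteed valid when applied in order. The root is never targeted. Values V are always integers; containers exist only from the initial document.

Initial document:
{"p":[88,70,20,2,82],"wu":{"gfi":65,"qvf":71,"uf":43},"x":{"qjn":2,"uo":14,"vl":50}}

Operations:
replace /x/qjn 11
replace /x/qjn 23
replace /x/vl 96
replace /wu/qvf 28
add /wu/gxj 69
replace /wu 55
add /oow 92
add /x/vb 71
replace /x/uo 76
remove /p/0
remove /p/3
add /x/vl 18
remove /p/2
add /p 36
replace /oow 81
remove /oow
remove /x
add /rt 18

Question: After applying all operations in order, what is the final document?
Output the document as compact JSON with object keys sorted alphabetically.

Answer: {"p":36,"rt":18,"wu":55}

Derivation:
After op 1 (replace /x/qjn 11): {"p":[88,70,20,2,82],"wu":{"gfi":65,"qvf":71,"uf":43},"x":{"qjn":11,"uo":14,"vl":50}}
After op 2 (replace /x/qjn 23): {"p":[88,70,20,2,82],"wu":{"gfi":65,"qvf":71,"uf":43},"x":{"qjn":23,"uo":14,"vl":50}}
After op 3 (replace /x/vl 96): {"p":[88,70,20,2,82],"wu":{"gfi":65,"qvf":71,"uf":43},"x":{"qjn":23,"uo":14,"vl":96}}
After op 4 (replace /wu/qvf 28): {"p":[88,70,20,2,82],"wu":{"gfi":65,"qvf":28,"uf":43},"x":{"qjn":23,"uo":14,"vl":96}}
After op 5 (add /wu/gxj 69): {"p":[88,70,20,2,82],"wu":{"gfi":65,"gxj":69,"qvf":28,"uf":43},"x":{"qjn":23,"uo":14,"vl":96}}
After op 6 (replace /wu 55): {"p":[88,70,20,2,82],"wu":55,"x":{"qjn":23,"uo":14,"vl":96}}
After op 7 (add /oow 92): {"oow":92,"p":[88,70,20,2,82],"wu":55,"x":{"qjn":23,"uo":14,"vl":96}}
After op 8 (add /x/vb 71): {"oow":92,"p":[88,70,20,2,82],"wu":55,"x":{"qjn":23,"uo":14,"vb":71,"vl":96}}
After op 9 (replace /x/uo 76): {"oow":92,"p":[88,70,20,2,82],"wu":55,"x":{"qjn":23,"uo":76,"vb":71,"vl":96}}
After op 10 (remove /p/0): {"oow":92,"p":[70,20,2,82],"wu":55,"x":{"qjn":23,"uo":76,"vb":71,"vl":96}}
After op 11 (remove /p/3): {"oow":92,"p":[70,20,2],"wu":55,"x":{"qjn":23,"uo":76,"vb":71,"vl":96}}
After op 12 (add /x/vl 18): {"oow":92,"p":[70,20,2],"wu":55,"x":{"qjn":23,"uo":76,"vb":71,"vl":18}}
After op 13 (remove /p/2): {"oow":92,"p":[70,20],"wu":55,"x":{"qjn":23,"uo":76,"vb":71,"vl":18}}
After op 14 (add /p 36): {"oow":92,"p":36,"wu":55,"x":{"qjn":23,"uo":76,"vb":71,"vl":18}}
After op 15 (replace /oow 81): {"oow":81,"p":36,"wu":55,"x":{"qjn":23,"uo":76,"vb":71,"vl":18}}
After op 16 (remove /oow): {"p":36,"wu":55,"x":{"qjn":23,"uo":76,"vb":71,"vl":18}}
After op 17 (remove /x): {"p":36,"wu":55}
After op 18 (add /rt 18): {"p":36,"rt":18,"wu":55}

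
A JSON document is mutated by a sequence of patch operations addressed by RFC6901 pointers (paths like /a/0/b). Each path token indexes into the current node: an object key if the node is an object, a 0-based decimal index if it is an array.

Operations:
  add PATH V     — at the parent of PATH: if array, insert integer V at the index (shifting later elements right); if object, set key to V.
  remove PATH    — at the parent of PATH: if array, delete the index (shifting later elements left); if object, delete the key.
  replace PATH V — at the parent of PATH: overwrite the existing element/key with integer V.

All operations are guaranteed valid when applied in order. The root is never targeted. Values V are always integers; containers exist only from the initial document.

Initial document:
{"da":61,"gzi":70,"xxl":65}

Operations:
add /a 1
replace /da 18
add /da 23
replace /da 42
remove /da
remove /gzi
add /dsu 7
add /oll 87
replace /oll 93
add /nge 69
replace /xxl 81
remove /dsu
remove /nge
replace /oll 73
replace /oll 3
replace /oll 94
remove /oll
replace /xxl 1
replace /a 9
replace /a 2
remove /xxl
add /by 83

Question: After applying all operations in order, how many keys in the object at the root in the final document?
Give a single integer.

Answer: 2

Derivation:
After op 1 (add /a 1): {"a":1,"da":61,"gzi":70,"xxl":65}
After op 2 (replace /da 18): {"a":1,"da":18,"gzi":70,"xxl":65}
After op 3 (add /da 23): {"a":1,"da":23,"gzi":70,"xxl":65}
After op 4 (replace /da 42): {"a":1,"da":42,"gzi":70,"xxl":65}
After op 5 (remove /da): {"a":1,"gzi":70,"xxl":65}
After op 6 (remove /gzi): {"a":1,"xxl":65}
After op 7 (add /dsu 7): {"a":1,"dsu":7,"xxl":65}
After op 8 (add /oll 87): {"a":1,"dsu":7,"oll":87,"xxl":65}
After op 9 (replace /oll 93): {"a":1,"dsu":7,"oll":93,"xxl":65}
After op 10 (add /nge 69): {"a":1,"dsu":7,"nge":69,"oll":93,"xxl":65}
After op 11 (replace /xxl 81): {"a":1,"dsu":7,"nge":69,"oll":93,"xxl":81}
After op 12 (remove /dsu): {"a":1,"nge":69,"oll":93,"xxl":81}
After op 13 (remove /nge): {"a":1,"oll":93,"xxl":81}
After op 14 (replace /oll 73): {"a":1,"oll":73,"xxl":81}
After op 15 (replace /oll 3): {"a":1,"oll":3,"xxl":81}
After op 16 (replace /oll 94): {"a":1,"oll":94,"xxl":81}
After op 17 (remove /oll): {"a":1,"xxl":81}
After op 18 (replace /xxl 1): {"a":1,"xxl":1}
After op 19 (replace /a 9): {"a":9,"xxl":1}
After op 20 (replace /a 2): {"a":2,"xxl":1}
After op 21 (remove /xxl): {"a":2}
After op 22 (add /by 83): {"a":2,"by":83}
Size at the root: 2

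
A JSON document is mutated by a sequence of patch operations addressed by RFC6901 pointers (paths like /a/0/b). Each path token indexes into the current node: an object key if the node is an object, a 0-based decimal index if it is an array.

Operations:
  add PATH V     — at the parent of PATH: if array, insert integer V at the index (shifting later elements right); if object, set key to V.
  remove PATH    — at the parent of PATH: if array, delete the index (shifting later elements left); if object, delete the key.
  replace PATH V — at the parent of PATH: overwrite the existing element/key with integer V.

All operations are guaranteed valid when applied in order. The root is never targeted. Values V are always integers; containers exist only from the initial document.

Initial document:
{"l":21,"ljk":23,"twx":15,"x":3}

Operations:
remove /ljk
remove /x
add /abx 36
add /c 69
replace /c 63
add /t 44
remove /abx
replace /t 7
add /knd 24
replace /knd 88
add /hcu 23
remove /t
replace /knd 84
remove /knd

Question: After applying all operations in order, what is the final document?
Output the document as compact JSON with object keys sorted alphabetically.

After op 1 (remove /ljk): {"l":21,"twx":15,"x":3}
After op 2 (remove /x): {"l":21,"twx":15}
After op 3 (add /abx 36): {"abx":36,"l":21,"twx":15}
After op 4 (add /c 69): {"abx":36,"c":69,"l":21,"twx":15}
After op 5 (replace /c 63): {"abx":36,"c":63,"l":21,"twx":15}
After op 6 (add /t 44): {"abx":36,"c":63,"l":21,"t":44,"twx":15}
After op 7 (remove /abx): {"c":63,"l":21,"t":44,"twx":15}
After op 8 (replace /t 7): {"c":63,"l":21,"t":7,"twx":15}
After op 9 (add /knd 24): {"c":63,"knd":24,"l":21,"t":7,"twx":15}
After op 10 (replace /knd 88): {"c":63,"knd":88,"l":21,"t":7,"twx":15}
After op 11 (add /hcu 23): {"c":63,"hcu":23,"knd":88,"l":21,"t":7,"twx":15}
After op 12 (remove /t): {"c":63,"hcu":23,"knd":88,"l":21,"twx":15}
After op 13 (replace /knd 84): {"c":63,"hcu":23,"knd":84,"l":21,"twx":15}
After op 14 (remove /knd): {"c":63,"hcu":23,"l":21,"twx":15}

Answer: {"c":63,"hcu":23,"l":21,"twx":15}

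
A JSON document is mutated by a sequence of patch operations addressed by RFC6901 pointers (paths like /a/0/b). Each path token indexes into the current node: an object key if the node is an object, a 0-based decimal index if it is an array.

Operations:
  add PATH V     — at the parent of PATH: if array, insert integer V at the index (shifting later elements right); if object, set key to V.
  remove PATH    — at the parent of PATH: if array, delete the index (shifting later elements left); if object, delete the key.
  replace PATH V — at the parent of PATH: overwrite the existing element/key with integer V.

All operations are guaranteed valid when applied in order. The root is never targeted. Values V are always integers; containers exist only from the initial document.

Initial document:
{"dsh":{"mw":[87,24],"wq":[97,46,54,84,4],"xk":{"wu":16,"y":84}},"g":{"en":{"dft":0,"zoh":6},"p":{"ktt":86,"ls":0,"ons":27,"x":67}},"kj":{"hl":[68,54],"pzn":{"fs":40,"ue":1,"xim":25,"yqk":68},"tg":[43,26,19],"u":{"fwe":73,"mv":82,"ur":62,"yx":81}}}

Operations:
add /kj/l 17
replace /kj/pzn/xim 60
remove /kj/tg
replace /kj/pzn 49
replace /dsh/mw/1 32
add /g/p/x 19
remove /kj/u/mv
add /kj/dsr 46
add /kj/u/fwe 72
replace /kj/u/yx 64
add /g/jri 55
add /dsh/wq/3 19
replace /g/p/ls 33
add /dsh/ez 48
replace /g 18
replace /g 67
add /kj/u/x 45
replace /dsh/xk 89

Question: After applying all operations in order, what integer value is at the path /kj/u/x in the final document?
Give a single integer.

After op 1 (add /kj/l 17): {"dsh":{"mw":[87,24],"wq":[97,46,54,84,4],"xk":{"wu":16,"y":84}},"g":{"en":{"dft":0,"zoh":6},"p":{"ktt":86,"ls":0,"ons":27,"x":67}},"kj":{"hl":[68,54],"l":17,"pzn":{"fs":40,"ue":1,"xim":25,"yqk":68},"tg":[43,26,19],"u":{"fwe":73,"mv":82,"ur":62,"yx":81}}}
After op 2 (replace /kj/pzn/xim 60): {"dsh":{"mw":[87,24],"wq":[97,46,54,84,4],"xk":{"wu":16,"y":84}},"g":{"en":{"dft":0,"zoh":6},"p":{"ktt":86,"ls":0,"ons":27,"x":67}},"kj":{"hl":[68,54],"l":17,"pzn":{"fs":40,"ue":1,"xim":60,"yqk":68},"tg":[43,26,19],"u":{"fwe":73,"mv":82,"ur":62,"yx":81}}}
After op 3 (remove /kj/tg): {"dsh":{"mw":[87,24],"wq":[97,46,54,84,4],"xk":{"wu":16,"y":84}},"g":{"en":{"dft":0,"zoh":6},"p":{"ktt":86,"ls":0,"ons":27,"x":67}},"kj":{"hl":[68,54],"l":17,"pzn":{"fs":40,"ue":1,"xim":60,"yqk":68},"u":{"fwe":73,"mv":82,"ur":62,"yx":81}}}
After op 4 (replace /kj/pzn 49): {"dsh":{"mw":[87,24],"wq":[97,46,54,84,4],"xk":{"wu":16,"y":84}},"g":{"en":{"dft":0,"zoh":6},"p":{"ktt":86,"ls":0,"ons":27,"x":67}},"kj":{"hl":[68,54],"l":17,"pzn":49,"u":{"fwe":73,"mv":82,"ur":62,"yx":81}}}
After op 5 (replace /dsh/mw/1 32): {"dsh":{"mw":[87,32],"wq":[97,46,54,84,4],"xk":{"wu":16,"y":84}},"g":{"en":{"dft":0,"zoh":6},"p":{"ktt":86,"ls":0,"ons":27,"x":67}},"kj":{"hl":[68,54],"l":17,"pzn":49,"u":{"fwe":73,"mv":82,"ur":62,"yx":81}}}
After op 6 (add /g/p/x 19): {"dsh":{"mw":[87,32],"wq":[97,46,54,84,4],"xk":{"wu":16,"y":84}},"g":{"en":{"dft":0,"zoh":6},"p":{"ktt":86,"ls":0,"ons":27,"x":19}},"kj":{"hl":[68,54],"l":17,"pzn":49,"u":{"fwe":73,"mv":82,"ur":62,"yx":81}}}
After op 7 (remove /kj/u/mv): {"dsh":{"mw":[87,32],"wq":[97,46,54,84,4],"xk":{"wu":16,"y":84}},"g":{"en":{"dft":0,"zoh":6},"p":{"ktt":86,"ls":0,"ons":27,"x":19}},"kj":{"hl":[68,54],"l":17,"pzn":49,"u":{"fwe":73,"ur":62,"yx":81}}}
After op 8 (add /kj/dsr 46): {"dsh":{"mw":[87,32],"wq":[97,46,54,84,4],"xk":{"wu":16,"y":84}},"g":{"en":{"dft":0,"zoh":6},"p":{"ktt":86,"ls":0,"ons":27,"x":19}},"kj":{"dsr":46,"hl":[68,54],"l":17,"pzn":49,"u":{"fwe":73,"ur":62,"yx":81}}}
After op 9 (add /kj/u/fwe 72): {"dsh":{"mw":[87,32],"wq":[97,46,54,84,4],"xk":{"wu":16,"y":84}},"g":{"en":{"dft":0,"zoh":6},"p":{"ktt":86,"ls":0,"ons":27,"x":19}},"kj":{"dsr":46,"hl":[68,54],"l":17,"pzn":49,"u":{"fwe":72,"ur":62,"yx":81}}}
After op 10 (replace /kj/u/yx 64): {"dsh":{"mw":[87,32],"wq":[97,46,54,84,4],"xk":{"wu":16,"y":84}},"g":{"en":{"dft":0,"zoh":6},"p":{"ktt":86,"ls":0,"ons":27,"x":19}},"kj":{"dsr":46,"hl":[68,54],"l":17,"pzn":49,"u":{"fwe":72,"ur":62,"yx":64}}}
After op 11 (add /g/jri 55): {"dsh":{"mw":[87,32],"wq":[97,46,54,84,4],"xk":{"wu":16,"y":84}},"g":{"en":{"dft":0,"zoh":6},"jri":55,"p":{"ktt":86,"ls":0,"ons":27,"x":19}},"kj":{"dsr":46,"hl":[68,54],"l":17,"pzn":49,"u":{"fwe":72,"ur":62,"yx":64}}}
After op 12 (add /dsh/wq/3 19): {"dsh":{"mw":[87,32],"wq":[97,46,54,19,84,4],"xk":{"wu":16,"y":84}},"g":{"en":{"dft":0,"zoh":6},"jri":55,"p":{"ktt":86,"ls":0,"ons":27,"x":19}},"kj":{"dsr":46,"hl":[68,54],"l":17,"pzn":49,"u":{"fwe":72,"ur":62,"yx":64}}}
After op 13 (replace /g/p/ls 33): {"dsh":{"mw":[87,32],"wq":[97,46,54,19,84,4],"xk":{"wu":16,"y":84}},"g":{"en":{"dft":0,"zoh":6},"jri":55,"p":{"ktt":86,"ls":33,"ons":27,"x":19}},"kj":{"dsr":46,"hl":[68,54],"l":17,"pzn":49,"u":{"fwe":72,"ur":62,"yx":64}}}
After op 14 (add /dsh/ez 48): {"dsh":{"ez":48,"mw":[87,32],"wq":[97,46,54,19,84,4],"xk":{"wu":16,"y":84}},"g":{"en":{"dft":0,"zoh":6},"jri":55,"p":{"ktt":86,"ls":33,"ons":27,"x":19}},"kj":{"dsr":46,"hl":[68,54],"l":17,"pzn":49,"u":{"fwe":72,"ur":62,"yx":64}}}
After op 15 (replace /g 18): {"dsh":{"ez":48,"mw":[87,32],"wq":[97,46,54,19,84,4],"xk":{"wu":16,"y":84}},"g":18,"kj":{"dsr":46,"hl":[68,54],"l":17,"pzn":49,"u":{"fwe":72,"ur":62,"yx":64}}}
After op 16 (replace /g 67): {"dsh":{"ez":48,"mw":[87,32],"wq":[97,46,54,19,84,4],"xk":{"wu":16,"y":84}},"g":67,"kj":{"dsr":46,"hl":[68,54],"l":17,"pzn":49,"u":{"fwe":72,"ur":62,"yx":64}}}
After op 17 (add /kj/u/x 45): {"dsh":{"ez":48,"mw":[87,32],"wq":[97,46,54,19,84,4],"xk":{"wu":16,"y":84}},"g":67,"kj":{"dsr":46,"hl":[68,54],"l":17,"pzn":49,"u":{"fwe":72,"ur":62,"x":45,"yx":64}}}
After op 18 (replace /dsh/xk 89): {"dsh":{"ez":48,"mw":[87,32],"wq":[97,46,54,19,84,4],"xk":89},"g":67,"kj":{"dsr":46,"hl":[68,54],"l":17,"pzn":49,"u":{"fwe":72,"ur":62,"x":45,"yx":64}}}
Value at /kj/u/x: 45

Answer: 45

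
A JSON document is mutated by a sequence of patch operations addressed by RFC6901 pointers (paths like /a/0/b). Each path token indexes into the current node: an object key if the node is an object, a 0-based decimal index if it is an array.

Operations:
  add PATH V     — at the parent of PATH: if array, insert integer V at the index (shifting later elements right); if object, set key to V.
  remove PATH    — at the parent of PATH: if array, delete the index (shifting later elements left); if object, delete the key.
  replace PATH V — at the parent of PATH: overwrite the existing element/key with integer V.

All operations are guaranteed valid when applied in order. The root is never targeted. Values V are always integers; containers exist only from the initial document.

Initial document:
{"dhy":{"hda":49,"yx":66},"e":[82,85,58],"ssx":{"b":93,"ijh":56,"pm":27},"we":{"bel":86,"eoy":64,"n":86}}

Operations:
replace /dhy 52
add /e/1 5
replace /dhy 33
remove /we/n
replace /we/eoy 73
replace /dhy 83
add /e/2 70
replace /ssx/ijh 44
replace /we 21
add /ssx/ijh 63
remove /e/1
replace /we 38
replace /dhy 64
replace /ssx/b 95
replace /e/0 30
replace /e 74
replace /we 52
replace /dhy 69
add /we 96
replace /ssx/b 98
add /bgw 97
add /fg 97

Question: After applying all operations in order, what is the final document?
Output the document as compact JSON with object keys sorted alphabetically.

Answer: {"bgw":97,"dhy":69,"e":74,"fg":97,"ssx":{"b":98,"ijh":63,"pm":27},"we":96}

Derivation:
After op 1 (replace /dhy 52): {"dhy":52,"e":[82,85,58],"ssx":{"b":93,"ijh":56,"pm":27},"we":{"bel":86,"eoy":64,"n":86}}
After op 2 (add /e/1 5): {"dhy":52,"e":[82,5,85,58],"ssx":{"b":93,"ijh":56,"pm":27},"we":{"bel":86,"eoy":64,"n":86}}
After op 3 (replace /dhy 33): {"dhy":33,"e":[82,5,85,58],"ssx":{"b":93,"ijh":56,"pm":27},"we":{"bel":86,"eoy":64,"n":86}}
After op 4 (remove /we/n): {"dhy":33,"e":[82,5,85,58],"ssx":{"b":93,"ijh":56,"pm":27},"we":{"bel":86,"eoy":64}}
After op 5 (replace /we/eoy 73): {"dhy":33,"e":[82,5,85,58],"ssx":{"b":93,"ijh":56,"pm":27},"we":{"bel":86,"eoy":73}}
After op 6 (replace /dhy 83): {"dhy":83,"e":[82,5,85,58],"ssx":{"b":93,"ijh":56,"pm":27},"we":{"bel":86,"eoy":73}}
After op 7 (add /e/2 70): {"dhy":83,"e":[82,5,70,85,58],"ssx":{"b":93,"ijh":56,"pm":27},"we":{"bel":86,"eoy":73}}
After op 8 (replace /ssx/ijh 44): {"dhy":83,"e":[82,5,70,85,58],"ssx":{"b":93,"ijh":44,"pm":27},"we":{"bel":86,"eoy":73}}
After op 9 (replace /we 21): {"dhy":83,"e":[82,5,70,85,58],"ssx":{"b":93,"ijh":44,"pm":27},"we":21}
After op 10 (add /ssx/ijh 63): {"dhy":83,"e":[82,5,70,85,58],"ssx":{"b":93,"ijh":63,"pm":27},"we":21}
After op 11 (remove /e/1): {"dhy":83,"e":[82,70,85,58],"ssx":{"b":93,"ijh":63,"pm":27},"we":21}
After op 12 (replace /we 38): {"dhy":83,"e":[82,70,85,58],"ssx":{"b":93,"ijh":63,"pm":27},"we":38}
After op 13 (replace /dhy 64): {"dhy":64,"e":[82,70,85,58],"ssx":{"b":93,"ijh":63,"pm":27},"we":38}
After op 14 (replace /ssx/b 95): {"dhy":64,"e":[82,70,85,58],"ssx":{"b":95,"ijh":63,"pm":27},"we":38}
After op 15 (replace /e/0 30): {"dhy":64,"e":[30,70,85,58],"ssx":{"b":95,"ijh":63,"pm":27},"we":38}
After op 16 (replace /e 74): {"dhy":64,"e":74,"ssx":{"b":95,"ijh":63,"pm":27},"we":38}
After op 17 (replace /we 52): {"dhy":64,"e":74,"ssx":{"b":95,"ijh":63,"pm":27},"we":52}
After op 18 (replace /dhy 69): {"dhy":69,"e":74,"ssx":{"b":95,"ijh":63,"pm":27},"we":52}
After op 19 (add /we 96): {"dhy":69,"e":74,"ssx":{"b":95,"ijh":63,"pm":27},"we":96}
After op 20 (replace /ssx/b 98): {"dhy":69,"e":74,"ssx":{"b":98,"ijh":63,"pm":27},"we":96}
After op 21 (add /bgw 97): {"bgw":97,"dhy":69,"e":74,"ssx":{"b":98,"ijh":63,"pm":27},"we":96}
After op 22 (add /fg 97): {"bgw":97,"dhy":69,"e":74,"fg":97,"ssx":{"b":98,"ijh":63,"pm":27},"we":96}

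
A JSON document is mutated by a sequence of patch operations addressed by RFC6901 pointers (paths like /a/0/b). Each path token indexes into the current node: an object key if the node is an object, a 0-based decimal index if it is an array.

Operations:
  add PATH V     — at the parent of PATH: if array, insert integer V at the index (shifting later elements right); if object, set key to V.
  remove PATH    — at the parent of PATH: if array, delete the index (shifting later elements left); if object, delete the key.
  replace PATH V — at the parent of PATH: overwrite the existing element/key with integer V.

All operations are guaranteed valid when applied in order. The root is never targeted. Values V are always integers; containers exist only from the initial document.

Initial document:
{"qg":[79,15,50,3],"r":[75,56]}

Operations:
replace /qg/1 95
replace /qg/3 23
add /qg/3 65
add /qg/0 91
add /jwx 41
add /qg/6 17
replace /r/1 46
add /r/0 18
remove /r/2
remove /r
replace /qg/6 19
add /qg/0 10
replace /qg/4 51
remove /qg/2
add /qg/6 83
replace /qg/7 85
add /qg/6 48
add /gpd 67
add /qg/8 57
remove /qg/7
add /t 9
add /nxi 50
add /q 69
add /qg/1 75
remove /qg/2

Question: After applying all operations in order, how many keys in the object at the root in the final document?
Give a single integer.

After op 1 (replace /qg/1 95): {"qg":[79,95,50,3],"r":[75,56]}
After op 2 (replace /qg/3 23): {"qg":[79,95,50,23],"r":[75,56]}
After op 3 (add /qg/3 65): {"qg":[79,95,50,65,23],"r":[75,56]}
After op 4 (add /qg/0 91): {"qg":[91,79,95,50,65,23],"r":[75,56]}
After op 5 (add /jwx 41): {"jwx":41,"qg":[91,79,95,50,65,23],"r":[75,56]}
After op 6 (add /qg/6 17): {"jwx":41,"qg":[91,79,95,50,65,23,17],"r":[75,56]}
After op 7 (replace /r/1 46): {"jwx":41,"qg":[91,79,95,50,65,23,17],"r":[75,46]}
After op 8 (add /r/0 18): {"jwx":41,"qg":[91,79,95,50,65,23,17],"r":[18,75,46]}
After op 9 (remove /r/2): {"jwx":41,"qg":[91,79,95,50,65,23,17],"r":[18,75]}
After op 10 (remove /r): {"jwx":41,"qg":[91,79,95,50,65,23,17]}
After op 11 (replace /qg/6 19): {"jwx":41,"qg":[91,79,95,50,65,23,19]}
After op 12 (add /qg/0 10): {"jwx":41,"qg":[10,91,79,95,50,65,23,19]}
After op 13 (replace /qg/4 51): {"jwx":41,"qg":[10,91,79,95,51,65,23,19]}
After op 14 (remove /qg/2): {"jwx":41,"qg":[10,91,95,51,65,23,19]}
After op 15 (add /qg/6 83): {"jwx":41,"qg":[10,91,95,51,65,23,83,19]}
After op 16 (replace /qg/7 85): {"jwx":41,"qg":[10,91,95,51,65,23,83,85]}
After op 17 (add /qg/6 48): {"jwx":41,"qg":[10,91,95,51,65,23,48,83,85]}
After op 18 (add /gpd 67): {"gpd":67,"jwx":41,"qg":[10,91,95,51,65,23,48,83,85]}
After op 19 (add /qg/8 57): {"gpd":67,"jwx":41,"qg":[10,91,95,51,65,23,48,83,57,85]}
After op 20 (remove /qg/7): {"gpd":67,"jwx":41,"qg":[10,91,95,51,65,23,48,57,85]}
After op 21 (add /t 9): {"gpd":67,"jwx":41,"qg":[10,91,95,51,65,23,48,57,85],"t":9}
After op 22 (add /nxi 50): {"gpd":67,"jwx":41,"nxi":50,"qg":[10,91,95,51,65,23,48,57,85],"t":9}
After op 23 (add /q 69): {"gpd":67,"jwx":41,"nxi":50,"q":69,"qg":[10,91,95,51,65,23,48,57,85],"t":9}
After op 24 (add /qg/1 75): {"gpd":67,"jwx":41,"nxi":50,"q":69,"qg":[10,75,91,95,51,65,23,48,57,85],"t":9}
After op 25 (remove /qg/2): {"gpd":67,"jwx":41,"nxi":50,"q":69,"qg":[10,75,95,51,65,23,48,57,85],"t":9}
Size at the root: 6

Answer: 6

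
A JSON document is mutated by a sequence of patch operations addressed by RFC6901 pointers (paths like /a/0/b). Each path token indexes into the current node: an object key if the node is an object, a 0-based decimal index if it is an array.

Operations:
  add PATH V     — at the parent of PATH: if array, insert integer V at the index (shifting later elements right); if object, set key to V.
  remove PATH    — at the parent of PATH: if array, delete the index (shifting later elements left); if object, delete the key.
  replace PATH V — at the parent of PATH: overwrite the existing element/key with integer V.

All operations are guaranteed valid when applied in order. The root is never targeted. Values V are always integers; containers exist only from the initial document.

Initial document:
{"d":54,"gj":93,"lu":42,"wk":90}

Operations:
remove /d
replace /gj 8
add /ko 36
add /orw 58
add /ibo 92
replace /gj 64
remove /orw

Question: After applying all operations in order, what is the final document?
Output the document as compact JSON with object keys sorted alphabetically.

Answer: {"gj":64,"ibo":92,"ko":36,"lu":42,"wk":90}

Derivation:
After op 1 (remove /d): {"gj":93,"lu":42,"wk":90}
After op 2 (replace /gj 8): {"gj":8,"lu":42,"wk":90}
After op 3 (add /ko 36): {"gj":8,"ko":36,"lu":42,"wk":90}
After op 4 (add /orw 58): {"gj":8,"ko":36,"lu":42,"orw":58,"wk":90}
After op 5 (add /ibo 92): {"gj":8,"ibo":92,"ko":36,"lu":42,"orw":58,"wk":90}
After op 6 (replace /gj 64): {"gj":64,"ibo":92,"ko":36,"lu":42,"orw":58,"wk":90}
After op 7 (remove /orw): {"gj":64,"ibo":92,"ko":36,"lu":42,"wk":90}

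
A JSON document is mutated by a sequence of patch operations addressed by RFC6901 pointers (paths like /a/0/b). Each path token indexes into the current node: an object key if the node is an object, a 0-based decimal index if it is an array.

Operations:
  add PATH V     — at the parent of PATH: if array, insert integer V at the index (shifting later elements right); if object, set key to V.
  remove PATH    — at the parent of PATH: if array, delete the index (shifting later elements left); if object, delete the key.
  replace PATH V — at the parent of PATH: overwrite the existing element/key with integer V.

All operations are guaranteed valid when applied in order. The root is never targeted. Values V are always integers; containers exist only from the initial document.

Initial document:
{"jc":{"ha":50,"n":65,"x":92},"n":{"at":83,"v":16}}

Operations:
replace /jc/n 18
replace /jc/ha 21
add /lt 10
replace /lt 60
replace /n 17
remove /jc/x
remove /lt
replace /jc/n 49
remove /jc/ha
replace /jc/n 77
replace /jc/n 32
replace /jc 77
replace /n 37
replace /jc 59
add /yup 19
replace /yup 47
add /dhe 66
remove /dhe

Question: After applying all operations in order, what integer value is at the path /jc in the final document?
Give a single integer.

Answer: 59

Derivation:
After op 1 (replace /jc/n 18): {"jc":{"ha":50,"n":18,"x":92},"n":{"at":83,"v":16}}
After op 2 (replace /jc/ha 21): {"jc":{"ha":21,"n":18,"x":92},"n":{"at":83,"v":16}}
After op 3 (add /lt 10): {"jc":{"ha":21,"n":18,"x":92},"lt":10,"n":{"at":83,"v":16}}
After op 4 (replace /lt 60): {"jc":{"ha":21,"n":18,"x":92},"lt":60,"n":{"at":83,"v":16}}
After op 5 (replace /n 17): {"jc":{"ha":21,"n":18,"x":92},"lt":60,"n":17}
After op 6 (remove /jc/x): {"jc":{"ha":21,"n":18},"lt":60,"n":17}
After op 7 (remove /lt): {"jc":{"ha":21,"n":18},"n":17}
After op 8 (replace /jc/n 49): {"jc":{"ha":21,"n":49},"n":17}
After op 9 (remove /jc/ha): {"jc":{"n":49},"n":17}
After op 10 (replace /jc/n 77): {"jc":{"n":77},"n":17}
After op 11 (replace /jc/n 32): {"jc":{"n":32},"n":17}
After op 12 (replace /jc 77): {"jc":77,"n":17}
After op 13 (replace /n 37): {"jc":77,"n":37}
After op 14 (replace /jc 59): {"jc":59,"n":37}
After op 15 (add /yup 19): {"jc":59,"n":37,"yup":19}
After op 16 (replace /yup 47): {"jc":59,"n":37,"yup":47}
After op 17 (add /dhe 66): {"dhe":66,"jc":59,"n":37,"yup":47}
After op 18 (remove /dhe): {"jc":59,"n":37,"yup":47}
Value at /jc: 59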